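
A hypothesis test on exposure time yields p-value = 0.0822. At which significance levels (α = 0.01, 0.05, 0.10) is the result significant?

p = 0.0822. Significant at: α = 0.1.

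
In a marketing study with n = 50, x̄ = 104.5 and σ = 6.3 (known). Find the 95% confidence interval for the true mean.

CI = x̄ ± z*(σ/√n) = 104.5 ± 1.96(6.3/√50) = 104.5 ± 1.75 = (102.75, 106.25)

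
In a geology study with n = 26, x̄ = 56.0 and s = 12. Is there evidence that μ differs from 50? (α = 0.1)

t = (x̄ - μ₀)/(s/√n) = (56.0 - 50)/(12/√26) = 2.55. df = 25, critical t = ±1.708. Reject H₀.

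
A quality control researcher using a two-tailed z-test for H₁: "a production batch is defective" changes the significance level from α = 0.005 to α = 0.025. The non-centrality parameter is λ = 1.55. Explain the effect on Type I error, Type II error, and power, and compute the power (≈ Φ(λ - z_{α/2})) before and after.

Increasing α from 0.005 to 0.025:
• Type I error rate increases (α is the Type I rate by definition).
• Critical value moves from z_{α/2} = 2.807 to 2.241, so power = Φ(λ - z_{α/2}) goes from Φ(1.55 - 2.807) = 0.104 to Φ(1.55 - 2.241) = 0.245.
• Type II error rate β = 1 - power therefore decreases (0.896 → 0.755).
Appropriate when false negatives are costly — here, shipping a defective batch — faulty products reach customers.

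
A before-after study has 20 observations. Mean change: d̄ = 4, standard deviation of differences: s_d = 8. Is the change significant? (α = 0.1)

t = d̄/(s_d/√n) = 4/(8/√20) = 2.236. df = 19, critical t = ±1.729. Reject H₀.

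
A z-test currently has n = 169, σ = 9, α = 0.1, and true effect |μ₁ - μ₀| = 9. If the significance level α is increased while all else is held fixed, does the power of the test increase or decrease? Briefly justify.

Power increases: a larger α lowers the critical value, so more of the H₁ sampling distribution falls in the rejection region.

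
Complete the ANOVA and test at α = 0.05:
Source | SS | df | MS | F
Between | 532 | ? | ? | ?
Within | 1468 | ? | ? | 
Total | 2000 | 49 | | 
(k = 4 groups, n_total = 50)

df_between = 3, df_within = 46. MS_between = 177.33, MS_within = 31.91. F = 5.557, F_crit ≈ 2.807. Reject H₀.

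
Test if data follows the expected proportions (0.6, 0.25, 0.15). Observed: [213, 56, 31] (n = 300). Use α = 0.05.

Expected: [180.0, 75.0, 45.0]. χ² = 15.219. df = 2, critical = 5.991. Reject H₀.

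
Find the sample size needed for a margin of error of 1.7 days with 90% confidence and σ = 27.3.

n = (z*σ/E)² = (1.645×27.3/1.7)² = 697.8 → n = 698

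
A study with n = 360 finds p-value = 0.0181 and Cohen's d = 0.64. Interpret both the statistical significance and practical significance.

Statistically significant (p = 0.0181 < 0.05). Cohen's d = 0.64 indicates a medium effect size. Both statistical and practical significance should be considered.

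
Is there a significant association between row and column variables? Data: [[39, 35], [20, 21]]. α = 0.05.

χ² = 0.162. df = 1, critical = 3.841. Fail to reject H₀. No evidence of dependence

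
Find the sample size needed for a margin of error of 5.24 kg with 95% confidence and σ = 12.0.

n = (z*σ/E)² = (1.96×12.0/5.24)² = 20.1 → n = 21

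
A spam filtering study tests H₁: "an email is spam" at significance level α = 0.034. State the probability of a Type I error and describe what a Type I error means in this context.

P(Type I error) = α = 0.034. A Type I error is rejecting H₀ when H₀ is actually true (false positive) — here, concluding that an email is spam when in fact this is not the case. Consequence: a legitimate email is sent to the spam folder and the user misses it.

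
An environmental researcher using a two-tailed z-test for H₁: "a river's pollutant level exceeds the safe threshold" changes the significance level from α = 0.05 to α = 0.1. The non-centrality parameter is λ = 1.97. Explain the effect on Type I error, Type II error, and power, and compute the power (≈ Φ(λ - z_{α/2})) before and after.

Increasing α from 0.05 to 0.1:
• Type I error rate increases (α is the Type I rate by definition).
• Critical value moves from z_{α/2} = 1.96 to 1.645, so power = Φ(λ - z_{α/2}) goes from Φ(1.97 - 1.96) = 0.504 to Φ(1.97 - 1.645) = 0.627.
• Type II error rate β = 1 - power therefore decreases (0.496 → 0.373).
Appropriate when false negatives are costly — here, allowing unsafe pollution to continue.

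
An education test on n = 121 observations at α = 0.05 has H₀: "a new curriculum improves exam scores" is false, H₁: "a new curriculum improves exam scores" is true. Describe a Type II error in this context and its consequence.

Type II error: failing to reject H₀ when it is false — concluding that a new curriculum improves exam scores is not supported when in fact it is. Consequence: keeping the old curriculum when the new one would have helped students.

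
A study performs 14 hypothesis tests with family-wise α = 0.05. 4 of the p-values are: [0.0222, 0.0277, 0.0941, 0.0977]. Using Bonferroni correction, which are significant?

Bonferroni α = 0.05/14 = 0.00357. None of the given p-values are significant.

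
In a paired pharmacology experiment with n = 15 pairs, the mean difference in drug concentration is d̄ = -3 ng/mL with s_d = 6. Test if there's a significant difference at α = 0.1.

t = d̄/(s_d/√n) = -3/(6/√15) = -1.936. df = 14, critical t = ±1.761. Reject H₀.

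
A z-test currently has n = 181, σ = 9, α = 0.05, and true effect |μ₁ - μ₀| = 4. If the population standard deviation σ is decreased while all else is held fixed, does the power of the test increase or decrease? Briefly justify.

Power increases: a smaller σ shrinks the standard error σ/√n, moving the sampling distribution under H₁ further from the critical value.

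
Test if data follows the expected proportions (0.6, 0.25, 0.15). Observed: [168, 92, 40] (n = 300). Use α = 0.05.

Expected: [180.0, 75.0, 45.0]. χ² = 5.209. df = 2, critical = 5.991. Fail to reject H₀.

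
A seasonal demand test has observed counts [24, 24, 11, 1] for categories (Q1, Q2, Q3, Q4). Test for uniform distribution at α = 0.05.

Expected = 15 each. χ² = Σ(O-E)²/E = 24.933. df = 3, critical value = 7.815. Reject H₀.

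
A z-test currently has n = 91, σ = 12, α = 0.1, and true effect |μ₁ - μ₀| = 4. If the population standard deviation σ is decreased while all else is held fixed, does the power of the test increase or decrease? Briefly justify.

Power increases: a smaller σ shrinks the standard error σ/√n, moving the sampling distribution under H₁ further from the critical value.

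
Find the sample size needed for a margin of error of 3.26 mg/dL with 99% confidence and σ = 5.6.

n = (z*σ/E)² = (2.576×5.6/3.26)² = 19.6 → n = 20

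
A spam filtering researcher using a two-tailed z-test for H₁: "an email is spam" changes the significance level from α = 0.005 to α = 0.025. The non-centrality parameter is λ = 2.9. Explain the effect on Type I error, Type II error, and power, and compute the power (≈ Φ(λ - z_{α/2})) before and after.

Increasing α from 0.005 to 0.025:
• Type I error rate increases (α is the Type I rate by definition).
• Critical value moves from z_{α/2} = 2.807 to 2.241, so power = Φ(λ - z_{α/2}) goes from Φ(2.9 - 2.807) = 0.537 to Φ(2.9 - 2.241) = 0.745.
• Type II error rate β = 1 - power therefore decreases (0.463 → 0.255).
Appropriate when false negatives are costly — here, a spam email lands in the inbox.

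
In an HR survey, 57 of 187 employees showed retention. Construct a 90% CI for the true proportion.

p̂ = 0.305. CI = p̂ ± z*√(p̂(1-p̂)/n) = (0.249, 0.36)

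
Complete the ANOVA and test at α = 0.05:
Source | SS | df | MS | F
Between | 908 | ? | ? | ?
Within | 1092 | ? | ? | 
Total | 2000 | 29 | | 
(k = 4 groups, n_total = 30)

df_between = 3, df_within = 26. MS_between = 302.67, MS_within = 42.0. F = 7.206, F_crit ≈ 2.975. Reject H₀.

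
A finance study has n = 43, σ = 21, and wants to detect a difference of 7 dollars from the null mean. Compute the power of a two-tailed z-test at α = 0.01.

SE = σ/√n = 21/√43 = 3.202. Non-centrality λ = d/SE = 7/3.202 = 2.186. Power ≈ Φ(λ - z_{α/2}) = Φ(2.186 - 2.576) = Φ(-0.39) = 0.348.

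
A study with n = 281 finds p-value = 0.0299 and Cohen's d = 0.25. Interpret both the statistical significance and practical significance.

Statistically significant (p = 0.0299 < 0.05). Cohen's d = 0.25 indicates a small effect size. Both statistical and practical significance should be considered.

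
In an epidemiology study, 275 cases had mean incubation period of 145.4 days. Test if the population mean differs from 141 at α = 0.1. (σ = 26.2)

z = (x̄ - μ₀)/(σ/√n) = (145.4 - 141)/(26.2/√275) = 2.785. Critical value: ±1.645. Since |2.785| > 1.645, Reject H₀.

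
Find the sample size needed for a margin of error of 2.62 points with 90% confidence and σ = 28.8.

n = (z*σ/E)² = (1.645×28.8/2.62)² = 327.0 → n = 327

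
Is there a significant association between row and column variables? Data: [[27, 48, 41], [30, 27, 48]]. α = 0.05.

χ² = 6.056. df = 2, critical = 5.991. Reject H₀. Variables are dependent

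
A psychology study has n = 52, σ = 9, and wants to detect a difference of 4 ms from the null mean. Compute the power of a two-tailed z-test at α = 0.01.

SE = σ/√n = 9/√52 = 1.248. Non-centrality λ = d/SE = 4/1.248 = 3.205. Power ≈ Φ(λ - z_{α/2}) = Φ(3.205 - 2.576) = Φ(0.629) = 0.735.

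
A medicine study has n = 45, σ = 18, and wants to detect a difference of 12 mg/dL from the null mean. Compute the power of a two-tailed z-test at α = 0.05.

SE = σ/√n = 18/√45 = 2.683. Non-centrality λ = d/SE = 12/2.683 = 4.472. Power ≈ Φ(λ - z_{α/2}) = Φ(4.472 - 1.96) = Φ(2.512) = 0.994.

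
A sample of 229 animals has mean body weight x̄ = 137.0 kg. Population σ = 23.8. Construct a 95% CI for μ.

CI = x̄ ± z*(σ/√n) = 137.0 ± 1.96(23.8/√229) = 137.0 ± 3.08 = (133.92, 140.08)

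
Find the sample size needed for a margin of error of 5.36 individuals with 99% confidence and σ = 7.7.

n = (z*σ/E)² = (2.576×7.7/5.36)² = 13.7 → n = 14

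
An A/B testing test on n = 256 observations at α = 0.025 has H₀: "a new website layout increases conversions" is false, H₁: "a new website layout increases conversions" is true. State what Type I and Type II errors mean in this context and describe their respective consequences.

Type I (false positive): concluding that a new website layout increases conversions when it is not — rolling out a layout that doesn't actually help — wasted engineering effort. Type II (false negative): failing to conclude that a new website layout increases conversions when it is — discarding a layout that would have improved conversions — lost revenue. Which is costlier depends on domain priorities and is a judgement call rather than a statistical fact.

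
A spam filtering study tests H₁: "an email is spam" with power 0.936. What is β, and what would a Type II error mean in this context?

β = 1 - power = 1 - 0.936 = 0.064. A Type II error is failing to reject H₀ when H₀ is false (false negative) — here, failing to conclude that an email is spam when in fact it is true. Consequence: a spam email lands in the inbox.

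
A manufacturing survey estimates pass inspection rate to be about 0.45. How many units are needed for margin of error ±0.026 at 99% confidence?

n = z²p(1-p)/E² = 2.576²×0.45×0.55/0.026² = 2429.5 → n = 2430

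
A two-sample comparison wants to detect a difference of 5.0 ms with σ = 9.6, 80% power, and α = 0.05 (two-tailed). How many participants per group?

n per group = 2(z_α/2 + z_β)²σ²/d² = 2×(1.96 + 0.84)²×9.6²/5.0² = 57.8 → n = 58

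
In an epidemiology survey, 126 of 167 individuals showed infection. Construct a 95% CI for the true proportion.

p̂ = 0.754. CI = p̂ ± z*√(p̂(1-p̂)/n) = (0.689, 0.82)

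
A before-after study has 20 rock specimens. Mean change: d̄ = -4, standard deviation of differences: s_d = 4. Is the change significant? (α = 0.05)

t = d̄/(s_d/√n) = -4/(4/√20) = -4.472. df = 19, critical t = ±2.093. Reject H₀.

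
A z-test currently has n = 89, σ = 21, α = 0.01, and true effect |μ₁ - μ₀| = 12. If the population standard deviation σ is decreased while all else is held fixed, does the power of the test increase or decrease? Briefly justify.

Power increases: a smaller σ shrinks the standard error σ/√n, moving the sampling distribution under H₁ further from the critical value.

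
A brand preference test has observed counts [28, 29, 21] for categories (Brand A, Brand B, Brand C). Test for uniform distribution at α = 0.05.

Expected = 26 each. χ² = Σ(O-E)²/E = 1.462. df = 2, critical value = 5.991. Fail to reject H₀.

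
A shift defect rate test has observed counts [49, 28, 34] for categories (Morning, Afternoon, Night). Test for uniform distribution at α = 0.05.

Expected = 37 each. χ² = Σ(O-E)²/E = 6.324. df = 2, critical value = 5.991. Reject H₀.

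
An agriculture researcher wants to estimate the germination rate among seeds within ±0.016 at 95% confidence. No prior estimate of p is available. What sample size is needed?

Conservative approach: use p = 0.5 (maximizes p(1-p) = 0.25). n = z²(0.25)/E² = 1.96²×0.25/0.016² = 3751.6 → n = 3752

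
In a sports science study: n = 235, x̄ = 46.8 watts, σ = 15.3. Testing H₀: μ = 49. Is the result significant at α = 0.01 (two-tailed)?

z = (46.8 - 49)/(15.3/√235) = -2.204. Since |z| ≤ 2.576, not significant at α = 0.01.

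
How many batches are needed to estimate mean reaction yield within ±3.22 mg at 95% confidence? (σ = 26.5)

n = (z*σ/E)² = (1.96×26.5/3.22)² = 260.2 → n = 261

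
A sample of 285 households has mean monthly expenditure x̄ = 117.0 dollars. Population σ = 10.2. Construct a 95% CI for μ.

CI = x̄ ± z*(σ/√n) = 117.0 ± 1.96(10.2/√285) = 117.0 ± 1.18 = (115.82, 118.18)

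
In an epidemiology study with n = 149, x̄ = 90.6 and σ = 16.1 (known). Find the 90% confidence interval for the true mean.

CI = x̄ ± z*(σ/√n) = 90.6 ± 1.645(16.1/√149) = 90.6 ± 2.17 = (88.43, 92.77)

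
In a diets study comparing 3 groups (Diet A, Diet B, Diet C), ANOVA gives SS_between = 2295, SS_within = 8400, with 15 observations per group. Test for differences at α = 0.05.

df_between = 2, df_within = 42. F = MS_between/MS_within = 1147.5/200.0 = 5.737. F_crit ≈ 3.22. Reject H₀. At least one mean differs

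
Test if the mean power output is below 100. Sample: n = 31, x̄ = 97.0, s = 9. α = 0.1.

t = (97.0 - 100)/(9/√31) = -1.856, df = 30. Critical t = -1.31. Reject H₀.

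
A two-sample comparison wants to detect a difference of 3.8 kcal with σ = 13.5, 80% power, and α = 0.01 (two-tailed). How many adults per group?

n per group = 2(z_α/2 + z_β)²σ²/d² = 2×(2.576 + 0.84)²×13.5²/3.8² = 294.6 → n = 295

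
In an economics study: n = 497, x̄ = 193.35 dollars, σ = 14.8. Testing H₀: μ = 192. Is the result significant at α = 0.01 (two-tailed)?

z = (193.35 - 192)/(14.8/√497) = 2.034. Since |z| ≤ 2.576, not significant at α = 0.01.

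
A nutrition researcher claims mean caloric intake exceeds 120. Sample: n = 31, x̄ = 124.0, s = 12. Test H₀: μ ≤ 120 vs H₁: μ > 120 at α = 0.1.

t = (124.0 - 120)/(12/√31) = 1.856, df = 30. Critical t = 1.31. Reject H₀.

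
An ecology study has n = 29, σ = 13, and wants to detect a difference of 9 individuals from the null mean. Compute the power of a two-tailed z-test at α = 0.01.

SE = σ/√n = 13/√29 = 2.414. Non-centrality λ = d/SE = 9/2.414 = 3.728. Power ≈ Φ(λ - z_{α/2}) = Φ(3.728 - 2.576) = Φ(1.152) = 0.875.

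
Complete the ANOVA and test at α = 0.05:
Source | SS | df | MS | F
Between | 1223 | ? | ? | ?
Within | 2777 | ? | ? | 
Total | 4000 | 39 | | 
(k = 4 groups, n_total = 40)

df_between = 3, df_within = 36. MS_between = 407.67, MS_within = 77.14. F = 5.285, F_crit ≈ 2.866. Reject H₀.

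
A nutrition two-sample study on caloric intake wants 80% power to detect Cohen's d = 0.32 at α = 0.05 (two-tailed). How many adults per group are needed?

z_{α/2} = 1.96, z_β = Φ⁻¹(0.8) = 0.842. For small effect (d = 0.32): n per group = 2(z_{α/2} + z_β)²/d² = 2(1.96 + 0.842)²/0.32² = 153.3 → 154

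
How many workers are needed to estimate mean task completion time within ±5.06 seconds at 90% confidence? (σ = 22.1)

n = (z*σ/E)² = (1.645×22.1/5.06)² = 51.6 → n = 52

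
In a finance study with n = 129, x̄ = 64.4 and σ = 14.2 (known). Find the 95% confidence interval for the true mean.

CI = x̄ ± z*(σ/√n) = 64.4 ± 1.96(14.2/√129) = 64.4 ± 2.45 = (61.95, 66.85)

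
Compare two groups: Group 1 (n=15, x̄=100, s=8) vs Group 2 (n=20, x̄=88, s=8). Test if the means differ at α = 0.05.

Pooled sp = 8.0. t = 4.392, df = 33. Critical t = ±2.035. Reject H₀.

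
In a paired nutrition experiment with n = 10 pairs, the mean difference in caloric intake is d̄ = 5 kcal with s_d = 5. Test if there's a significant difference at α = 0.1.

t = d̄/(s_d/√n) = 5/(5/√10) = 3.162. df = 9, critical t = ±1.833. Reject H₀.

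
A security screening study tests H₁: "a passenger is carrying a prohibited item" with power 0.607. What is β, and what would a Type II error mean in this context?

β = 1 - power = 1 - 0.607 = 0.393. A Type II error is failing to reject H₀ when H₀ is false (false negative) — here, failing to conclude that a passenger is carrying a prohibited item when in fact it is true. Consequence: letting a prohibited item through — security breach.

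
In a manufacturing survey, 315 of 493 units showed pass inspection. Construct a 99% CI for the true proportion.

p̂ = 0.639. CI = p̂ ± z*√(p̂(1-p̂)/n) = (0.583, 0.695)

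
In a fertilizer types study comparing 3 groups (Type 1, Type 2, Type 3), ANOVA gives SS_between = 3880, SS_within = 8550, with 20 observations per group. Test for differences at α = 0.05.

df_between = 2, df_within = 57. F = MS_between/MS_within = 1940.0/150.0 = 12.933. F_crit ≈ 3.159. Reject H₀. At least one mean differs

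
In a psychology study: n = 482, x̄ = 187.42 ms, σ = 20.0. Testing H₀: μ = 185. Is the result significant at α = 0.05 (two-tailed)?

z = (187.42 - 185)/(20.0/√482) = 2.656. Since |z| > 1.96, significant at α = 0.05.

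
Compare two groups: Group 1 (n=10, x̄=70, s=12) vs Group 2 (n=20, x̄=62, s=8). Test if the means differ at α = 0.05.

Pooled sp = 9.47. t = 2.181, df = 28. Critical t = ±2.048. Reject H₀.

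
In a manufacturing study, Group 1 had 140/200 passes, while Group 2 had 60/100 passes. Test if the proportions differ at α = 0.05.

p̂₁ = 0.7, p̂₂ = 0.6, pooled p̂ = 0.667. z = 1.732. Critical: ±1.96. Fail to reject H₀.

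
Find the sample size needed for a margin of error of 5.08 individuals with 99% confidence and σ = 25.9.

n = (z*σ/E)² = (2.576×25.9/5.08)² = 172.5 → n = 173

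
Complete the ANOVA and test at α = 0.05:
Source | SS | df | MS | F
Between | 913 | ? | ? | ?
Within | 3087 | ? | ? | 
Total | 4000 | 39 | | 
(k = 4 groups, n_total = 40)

df_between = 3, df_within = 36. MS_between = 304.33, MS_within = 85.75. F = 3.549, F_crit ≈ 2.866. Reject H₀.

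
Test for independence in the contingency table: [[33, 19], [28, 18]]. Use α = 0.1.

χ² = 0.07. df = 1, critical = 2.706. Fail to reject H₀. No evidence of dependence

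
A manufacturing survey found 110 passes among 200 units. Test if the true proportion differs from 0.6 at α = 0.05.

p̂ = 0.55, p₀ = 0.6. z = (p̂ - p₀)/√(p₀(1-p₀)/n) = -1.443. Critical: ±1.96. Fail to reject H₀.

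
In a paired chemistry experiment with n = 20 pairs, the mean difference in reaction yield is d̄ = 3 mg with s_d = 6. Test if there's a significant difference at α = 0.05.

t = d̄/(s_d/√n) = 3/(6/√20) = 2.236. df = 19, critical t = ±2.093. Reject H₀.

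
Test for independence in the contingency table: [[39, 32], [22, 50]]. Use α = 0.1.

χ² = 8.682. df = 1, critical = 2.706. Reject H₀. Variables are dependent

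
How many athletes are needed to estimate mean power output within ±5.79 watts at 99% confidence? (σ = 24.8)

n = (z*σ/E)² = (2.576×24.8/5.79)² = 121.7 → n = 122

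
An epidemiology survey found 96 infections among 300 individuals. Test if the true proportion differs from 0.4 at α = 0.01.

p̂ = 0.32, p₀ = 0.4. z = (p̂ - p₀)/√(p₀(1-p₀)/n) = -2.828. Critical: ±2.576. Reject H₀.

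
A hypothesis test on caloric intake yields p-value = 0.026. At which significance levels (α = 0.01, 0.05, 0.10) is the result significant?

p = 0.026. Significant at: α = 0.05, 0.1.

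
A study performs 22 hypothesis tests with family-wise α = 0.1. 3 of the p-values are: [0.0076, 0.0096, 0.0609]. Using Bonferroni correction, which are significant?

Bonferroni α = 0.1/22 = 0.00455. None of the given p-values are significant.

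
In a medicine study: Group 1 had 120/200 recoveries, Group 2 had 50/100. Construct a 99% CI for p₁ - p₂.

p̂₁ = 0.6, p̂₂ = 0.5. Difference = 0.1. CI = (-0.057, 0.257)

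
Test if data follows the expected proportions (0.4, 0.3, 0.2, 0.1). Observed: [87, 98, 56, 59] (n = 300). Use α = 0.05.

Expected: [120.0, 90.0, 60.0, 30.0]. χ² = 38.086. df = 3, critical = 7.815. Reject H₀.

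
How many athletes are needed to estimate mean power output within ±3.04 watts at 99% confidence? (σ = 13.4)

n = (z*σ/E)² = (2.576×13.4/3.04)² = 128.9 → n = 129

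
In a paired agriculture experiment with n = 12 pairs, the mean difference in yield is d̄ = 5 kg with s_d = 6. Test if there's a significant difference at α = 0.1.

t = d̄/(s_d/√n) = 5/(6/√12) = 2.887. df = 11, critical t = ±1.796. Reject H₀.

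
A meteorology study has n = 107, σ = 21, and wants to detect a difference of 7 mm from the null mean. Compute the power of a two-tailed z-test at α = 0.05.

SE = σ/√n = 21/√107 = 2.03. Non-centrality λ = d/SE = 7/2.03 = 3.448. Power ≈ Φ(λ - z_{α/2}) = Φ(3.448 - 1.96) = Φ(1.488) = 0.932.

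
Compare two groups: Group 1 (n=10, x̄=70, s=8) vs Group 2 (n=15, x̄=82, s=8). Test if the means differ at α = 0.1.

Pooled sp = 8.0. t = -3.674, df = 23. Critical t = ±1.714. Reject H₀.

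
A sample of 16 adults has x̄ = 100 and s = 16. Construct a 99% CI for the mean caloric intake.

CI = x̄ ± t*(s/√n) = 100 ± 2.947(16/√16) = (88.21, 111.79)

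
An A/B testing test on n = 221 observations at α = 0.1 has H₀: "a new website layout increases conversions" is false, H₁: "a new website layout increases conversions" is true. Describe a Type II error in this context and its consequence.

Type II error: failing to reject H₀ when it is false — concluding that a new website layout increases conversions is not supported when in fact it is. Consequence: discarding a layout that would have improved conversions — lost revenue.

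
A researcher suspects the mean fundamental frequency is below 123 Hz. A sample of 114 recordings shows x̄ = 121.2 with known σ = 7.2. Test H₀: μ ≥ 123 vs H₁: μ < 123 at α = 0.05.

z = -2.669. Critical value: -1.645. Reject H₀.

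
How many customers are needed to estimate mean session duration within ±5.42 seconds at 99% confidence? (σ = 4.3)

n = (z*σ/E)² = (2.576×4.3/5.42)² = 4.2 → n = 5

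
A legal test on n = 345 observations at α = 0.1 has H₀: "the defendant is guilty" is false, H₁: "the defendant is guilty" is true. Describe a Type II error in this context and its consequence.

Type II error: failing to reject H₀ when it is false — concluding that the defendant is guilty is not supported when in fact it is. Consequence: acquitting a guilty person.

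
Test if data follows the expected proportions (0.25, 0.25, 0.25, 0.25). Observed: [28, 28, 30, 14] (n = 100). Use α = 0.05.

Expected: [25.0, 25.0, 25.0, 25.0]. χ² = 6.56. df = 3, critical = 7.815. Fail to reject H₀.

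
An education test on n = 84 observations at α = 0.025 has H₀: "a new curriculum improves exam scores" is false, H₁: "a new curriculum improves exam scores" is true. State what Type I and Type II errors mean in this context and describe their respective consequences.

Type I (false positive): concluding that a new curriculum improves exam scores when it is not — adopting a curriculum that gives no real benefit — disruption for nothing. Type II (false negative): failing to conclude that a new curriculum improves exam scores when it is — keeping the old curriculum when the new one would have helped students. Which is costlier depends on domain priorities and is a judgement call rather than a statistical fact.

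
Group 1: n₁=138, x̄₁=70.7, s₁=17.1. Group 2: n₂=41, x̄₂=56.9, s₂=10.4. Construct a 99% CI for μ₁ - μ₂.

Difference = 13.8. SE = √(17.1²/138 + 10.4²/41) = 2.181. CI = (8.18, 19.42)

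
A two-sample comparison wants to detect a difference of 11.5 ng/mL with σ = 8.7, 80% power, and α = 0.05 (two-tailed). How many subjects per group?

n per group = 2(z_α/2 + z_β)²σ²/d² = 2×(1.96 + 0.84)²×8.7²/11.5² = 9.0 → n = 9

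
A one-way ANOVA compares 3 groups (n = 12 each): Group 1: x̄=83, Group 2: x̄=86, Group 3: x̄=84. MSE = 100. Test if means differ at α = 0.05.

Grand mean = 84.33. SS_between = 56.0, MS_between = 28.0. F = 0.28, F_crit ≈ 3.285. Fail to reject H₀.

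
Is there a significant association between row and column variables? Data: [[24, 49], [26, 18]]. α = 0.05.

χ² = 7.709. df = 1, critical = 3.841. Reject H₀. Variables are dependent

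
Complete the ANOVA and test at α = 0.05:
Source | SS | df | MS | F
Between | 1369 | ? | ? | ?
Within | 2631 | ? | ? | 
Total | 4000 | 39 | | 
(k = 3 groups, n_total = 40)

df_between = 2, df_within = 37. MS_between = 684.5, MS_within = 71.11. F = 9.626, F_crit ≈ 3.252. Reject H₀.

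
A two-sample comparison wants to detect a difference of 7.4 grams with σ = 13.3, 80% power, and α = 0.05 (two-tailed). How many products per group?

n per group = 2(z_α/2 + z_β)²σ²/d² = 2×(1.96 + 0.84)²×13.3²/7.4² = 50.7 → n = 51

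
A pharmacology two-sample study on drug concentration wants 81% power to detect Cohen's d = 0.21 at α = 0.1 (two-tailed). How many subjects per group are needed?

z_{α/2} = 1.645, z_β = Φ⁻¹(0.81) = 0.878. For small effect (d = 0.21): n per group = 2(z_{α/2} + z_β)²/d² = 2(1.645 + 0.878)²/0.21² = 288.7 → 289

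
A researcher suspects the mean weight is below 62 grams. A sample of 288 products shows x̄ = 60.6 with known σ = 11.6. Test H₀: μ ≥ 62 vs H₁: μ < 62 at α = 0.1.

z = -2.048. Critical value: -1.28. Reject H₀.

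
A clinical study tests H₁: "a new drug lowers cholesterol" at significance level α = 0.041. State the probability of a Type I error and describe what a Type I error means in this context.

P(Type I error) = α = 0.041. A Type I error is rejecting H₀ when H₀ is actually true (false positive) — here, concluding that a new drug lowers cholesterol when in fact this is not the case. Consequence: approving an ineffective drug — patients take a useless medication and may skip effective alternatives.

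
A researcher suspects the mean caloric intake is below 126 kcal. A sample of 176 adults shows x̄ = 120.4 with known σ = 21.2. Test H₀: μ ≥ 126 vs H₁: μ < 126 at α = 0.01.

z = -3.504. Critical value: -2.33. Reject H₀.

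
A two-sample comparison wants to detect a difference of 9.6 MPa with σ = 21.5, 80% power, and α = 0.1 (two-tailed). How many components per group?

n per group = 2(z_α/2 + z_β)²σ²/d² = 2×(1.645 + 0.84)²×21.5²/9.6² = 61.9 → n = 62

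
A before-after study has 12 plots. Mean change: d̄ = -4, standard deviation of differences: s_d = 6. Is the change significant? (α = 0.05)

t = d̄/(s_d/√n) = -4/(6/√12) = -2.309. df = 11, critical t = ±2.201. Reject H₀.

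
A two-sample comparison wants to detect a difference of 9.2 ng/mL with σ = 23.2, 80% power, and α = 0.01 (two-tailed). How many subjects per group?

n per group = 2(z_α/2 + z_β)²σ²/d² = 2×(2.576 + 0.84)²×23.2²/9.2² = 148.4 → n = 149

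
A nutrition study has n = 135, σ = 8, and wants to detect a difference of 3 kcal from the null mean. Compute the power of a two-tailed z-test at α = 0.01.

SE = σ/√n = 8/√135 = 0.689. Non-centrality λ = d/SE = 3/0.689 = 4.357. Power ≈ Φ(λ - z_{α/2}) = Φ(4.357 - 2.576) = Φ(1.781) = 0.963.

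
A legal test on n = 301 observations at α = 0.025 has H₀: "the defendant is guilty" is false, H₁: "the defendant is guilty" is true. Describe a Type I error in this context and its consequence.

Type I error: rejecting H₀ when it is true — concluding that the defendant is guilty when in fact it is not. Consequence: convicting an innocent person.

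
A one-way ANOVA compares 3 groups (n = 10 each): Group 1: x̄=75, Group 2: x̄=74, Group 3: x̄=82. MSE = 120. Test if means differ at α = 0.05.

Grand mean = 77.0. SS_between = 380.0, MS_between = 190.0. F = 1.583, F_crit ≈ 3.354. Fail to reject H₀.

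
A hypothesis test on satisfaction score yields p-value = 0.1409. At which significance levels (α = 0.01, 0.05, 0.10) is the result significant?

p = 0.1409. Not significant at any of the given levels.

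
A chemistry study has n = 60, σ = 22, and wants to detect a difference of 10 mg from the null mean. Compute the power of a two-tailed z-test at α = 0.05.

SE = σ/√n = 22/√60 = 2.84. Non-centrality λ = d/SE = 10/2.84 = 3.521. Power ≈ Φ(λ - z_{α/2}) = Φ(3.521 - 1.96) = Φ(1.561) = 0.941.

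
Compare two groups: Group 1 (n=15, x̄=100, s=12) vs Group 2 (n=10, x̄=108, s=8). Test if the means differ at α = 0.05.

Pooled sp = 10.62. t = -1.846, df = 23. Critical t = ±2.069. Fail to reject H₀.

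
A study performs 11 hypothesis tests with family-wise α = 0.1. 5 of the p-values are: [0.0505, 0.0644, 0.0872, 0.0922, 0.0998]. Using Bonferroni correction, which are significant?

Bonferroni α = 0.1/11 = 0.00909. None of the given p-values are significant.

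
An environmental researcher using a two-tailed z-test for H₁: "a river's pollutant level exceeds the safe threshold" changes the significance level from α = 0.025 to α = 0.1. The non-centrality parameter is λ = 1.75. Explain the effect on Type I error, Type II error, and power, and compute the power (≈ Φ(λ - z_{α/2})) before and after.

Increasing α from 0.025 to 0.1:
• Type I error rate increases (α is the Type I rate by definition).
• Critical value moves from z_{α/2} = 2.241 to 1.645, so power = Φ(λ - z_{α/2}) goes from Φ(1.75 - 2.241) = 0.312 to Φ(1.75 - 1.645) = 0.542.
• Type II error rate β = 1 - power therefore decreases (0.688 → 0.458).
Appropriate when false negatives are costly — here, allowing unsafe pollution to continue.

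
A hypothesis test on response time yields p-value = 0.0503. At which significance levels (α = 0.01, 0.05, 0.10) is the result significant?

p = 0.0503. Significant at: α = 0.1.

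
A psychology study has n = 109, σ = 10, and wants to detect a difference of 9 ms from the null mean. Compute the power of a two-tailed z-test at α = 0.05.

SE = σ/√n = 10/√109 = 0.958. Non-centrality λ = d/SE = 9/0.958 = 9.396. Power ≈ Φ(λ - z_{α/2}) = Φ(9.396 - 1.96) = Φ(7.436) = 1.0.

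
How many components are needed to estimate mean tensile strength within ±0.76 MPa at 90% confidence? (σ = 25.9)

n = (z*σ/E)² = (1.645×25.9/0.76)² = 3142.7 → n = 3143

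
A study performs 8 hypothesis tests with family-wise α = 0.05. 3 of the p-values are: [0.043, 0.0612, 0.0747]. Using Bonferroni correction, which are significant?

Bonferroni α = 0.05/8 = 0.00625. None of the given p-values are significant.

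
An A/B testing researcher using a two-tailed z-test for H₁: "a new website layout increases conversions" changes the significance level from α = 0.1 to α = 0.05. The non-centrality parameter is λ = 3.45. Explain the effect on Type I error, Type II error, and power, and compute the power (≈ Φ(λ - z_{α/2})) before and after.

Decreasing α from 0.1 to 0.05:
• Type I error rate decreases (α is the Type I rate by definition).
• Critical value moves from z_{α/2} = 1.645 to 1.96, so power = Φ(λ - z_{α/2}) goes from Φ(3.45 - 1.645) = 0.964 to Φ(3.45 - 1.96) = 0.932.
• Type II error rate β = 1 - power therefore increases (0.036 → 0.068).
Appropriate when false positives are costly — here, rolling out a layout that doesn't actually help — wasted engineering effort.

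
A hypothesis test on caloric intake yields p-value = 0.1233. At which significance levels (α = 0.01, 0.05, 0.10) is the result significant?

p = 0.1233. Not significant at any of the given levels.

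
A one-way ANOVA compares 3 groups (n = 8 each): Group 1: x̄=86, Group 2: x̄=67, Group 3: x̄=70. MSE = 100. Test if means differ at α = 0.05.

Grand mean = 74.33. SS_between = 1669.33, MS_between = 834.67. F = 8.347, F_crit ≈ 3.467. Reject H₀.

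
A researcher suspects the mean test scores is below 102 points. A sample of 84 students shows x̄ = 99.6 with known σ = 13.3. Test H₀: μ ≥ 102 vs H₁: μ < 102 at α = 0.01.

z = -1.654. Critical value: -2.33. Fail to reject H₀.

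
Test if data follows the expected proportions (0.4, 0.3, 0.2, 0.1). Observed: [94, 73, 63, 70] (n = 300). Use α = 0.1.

Expected: [120.0, 90.0, 60.0, 30.0]. χ² = 62.328. df = 3, critical = 6.251. Reject H₀.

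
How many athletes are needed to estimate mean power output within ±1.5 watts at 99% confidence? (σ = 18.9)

n = (z*σ/E)² = (2.576×18.9/1.5)² = 1053.5 → n = 1054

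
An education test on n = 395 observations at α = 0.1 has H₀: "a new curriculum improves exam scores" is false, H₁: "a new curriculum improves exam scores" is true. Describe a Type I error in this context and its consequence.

Type I error: rejecting H₀ when it is true — concluding that a new curriculum improves exam scores when in fact it is not. Consequence: adopting a curriculum that gives no real benefit — disruption for nothing.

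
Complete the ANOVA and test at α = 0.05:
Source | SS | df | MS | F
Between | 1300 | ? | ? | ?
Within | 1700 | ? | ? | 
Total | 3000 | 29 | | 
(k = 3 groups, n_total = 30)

df_between = 2, df_within = 27. MS_between = 650.0, MS_within = 62.96. F = 10.324, F_crit ≈ 3.354. Reject H₀.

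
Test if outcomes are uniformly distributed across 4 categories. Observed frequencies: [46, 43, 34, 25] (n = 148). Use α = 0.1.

Expected = 37 each. χ² = Σ(O-E)²/E = 7.297. df = 3, critical value = 6.251. Reject H₀.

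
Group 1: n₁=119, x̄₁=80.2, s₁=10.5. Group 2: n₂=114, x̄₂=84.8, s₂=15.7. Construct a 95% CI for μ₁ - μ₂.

Difference = -4.6. SE = √(10.5²/119 + 15.7²/114) = 1.757. CI = (-8.04, -1.16)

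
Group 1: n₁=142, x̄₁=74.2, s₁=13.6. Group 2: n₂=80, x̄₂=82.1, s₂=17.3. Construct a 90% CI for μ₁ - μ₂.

Difference = -7.9. SE = √(13.6²/142 + 17.3²/80) = 2.246. CI = (-11.59, -4.21)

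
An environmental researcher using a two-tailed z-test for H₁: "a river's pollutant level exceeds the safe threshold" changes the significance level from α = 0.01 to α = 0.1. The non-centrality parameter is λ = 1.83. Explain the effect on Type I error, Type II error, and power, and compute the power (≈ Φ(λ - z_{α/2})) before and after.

Increasing α from 0.01 to 0.1:
• Type I error rate increases (α is the Type I rate by definition).
• Critical value moves from z_{α/2} = 2.576 to 1.645, so power = Φ(λ - z_{α/2}) goes from Φ(1.83 - 2.576) = 0.228 to Φ(1.83 - 1.645) = 0.573.
• Type II error rate β = 1 - power therefore decreases (0.772 → 0.427).
Appropriate when false negatives are costly — here, allowing unsafe pollution to continue.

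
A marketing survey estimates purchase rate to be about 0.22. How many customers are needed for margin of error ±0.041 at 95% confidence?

n = z²p(1-p)/E² = 1.96²×0.22×0.78/0.041² = 392.2 → n = 393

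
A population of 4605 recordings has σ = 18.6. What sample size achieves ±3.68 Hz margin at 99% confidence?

Without FPC: n₀ = (2.576×18.6/3.68)² = 169.52. With FPC: n = n₀N/(n₀+N-1) = 163.5 → n = 164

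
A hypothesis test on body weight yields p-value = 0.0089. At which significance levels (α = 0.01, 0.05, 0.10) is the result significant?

p = 0.0089. Significant at: α = 0.01, 0.05, 0.1.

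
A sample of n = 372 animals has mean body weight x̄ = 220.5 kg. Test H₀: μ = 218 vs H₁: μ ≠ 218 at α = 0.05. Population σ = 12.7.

z = (x̄ - μ₀)/(σ/√n) = (220.5 - 218)/(12.7/√372) = 3.797. Critical value: ±1.96. Since |3.797| > 1.96, Reject H₀.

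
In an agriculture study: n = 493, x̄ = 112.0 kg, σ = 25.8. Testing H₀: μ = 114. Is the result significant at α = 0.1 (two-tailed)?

z = (112.0 - 114)/(25.8/√493) = -1.721. Since |z| > 1.645, significant at α = 0.1.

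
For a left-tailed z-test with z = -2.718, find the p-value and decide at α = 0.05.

p = P(Z < -2.718) = Φ(-2.718) ≈ 0.0033. Since p < 0.05, reject H₀ (significant) at α = 0.05.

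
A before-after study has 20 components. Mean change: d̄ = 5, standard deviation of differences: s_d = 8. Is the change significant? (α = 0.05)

t = d̄/(s_d/√n) = 5/(8/√20) = 2.795. df = 19, critical t = ±2.093. Reject H₀.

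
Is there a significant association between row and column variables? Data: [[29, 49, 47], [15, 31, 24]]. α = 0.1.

χ² = 0.481. df = 2, critical = 4.605. Fail to reject H₀. No evidence of dependence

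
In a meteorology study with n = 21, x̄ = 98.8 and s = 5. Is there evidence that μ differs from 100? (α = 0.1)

t = (x̄ - μ₀)/(s/√n) = (98.8 - 100)/(5/√21) = -1.1. df = 20, critical t = ±1.725. Fail to reject H₀.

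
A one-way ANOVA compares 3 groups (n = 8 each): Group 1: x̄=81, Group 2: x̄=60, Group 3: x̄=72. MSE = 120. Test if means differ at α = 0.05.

Grand mean = 71.0. SS_between = 1776.0, MS_between = 888.0. F = 7.4, F_crit ≈ 3.467. Reject H₀.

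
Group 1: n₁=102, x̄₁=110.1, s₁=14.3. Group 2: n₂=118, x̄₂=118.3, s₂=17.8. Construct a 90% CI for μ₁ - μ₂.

Difference = -8.2. SE = √(14.3²/102 + 17.8²/118) = 2.166. CI = (-11.76, -4.64)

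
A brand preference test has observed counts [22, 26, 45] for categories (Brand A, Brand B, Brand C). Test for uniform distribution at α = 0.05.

Expected = 31 each. χ² = Σ(O-E)²/E = 9.742. df = 2, critical value = 5.991. Reject H₀.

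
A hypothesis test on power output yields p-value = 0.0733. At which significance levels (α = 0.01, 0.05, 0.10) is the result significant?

p = 0.0733. Significant at: α = 0.1.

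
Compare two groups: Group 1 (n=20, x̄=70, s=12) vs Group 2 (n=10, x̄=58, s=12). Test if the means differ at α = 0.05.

Pooled sp = 12.0. t = 2.582, df = 28. Critical t = ±2.048. Reject H₀.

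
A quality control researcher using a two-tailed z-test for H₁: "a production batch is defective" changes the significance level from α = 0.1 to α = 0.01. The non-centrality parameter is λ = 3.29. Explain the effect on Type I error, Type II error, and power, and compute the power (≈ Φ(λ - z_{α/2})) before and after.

Decreasing α from 0.1 to 0.01:
• Type I error rate decreases (α is the Type I rate by definition).
• Critical value moves from z_{α/2} = 1.645 to 2.576, so power = Φ(λ - z_{α/2}) goes from Φ(3.29 - 1.645) = 0.95 to Φ(3.29 - 2.576) = 0.762.
• Type II error rate β = 1 - power therefore increases (0.05 → 0.238).
Appropriate when false positives are costly — here, scrapping a good batch — wasted material and cost for no reason.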